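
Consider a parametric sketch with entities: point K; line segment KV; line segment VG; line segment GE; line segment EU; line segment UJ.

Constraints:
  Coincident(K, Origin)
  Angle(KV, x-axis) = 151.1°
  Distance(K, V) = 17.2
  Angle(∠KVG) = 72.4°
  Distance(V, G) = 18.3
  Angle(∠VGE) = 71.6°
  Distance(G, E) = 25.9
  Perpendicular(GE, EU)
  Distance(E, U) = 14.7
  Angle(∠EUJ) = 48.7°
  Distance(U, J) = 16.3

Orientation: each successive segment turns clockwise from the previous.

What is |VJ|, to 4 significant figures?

15.56

K is at the origin; KV runs at 151.1° with length 17.2, so V = (-15.06, 8.312). ∠KVG = 72.4° gives VG at 43.50° from the x-axis; with |VG| = 18.3, G = (-1.784, 20.91). ∠VGE = 71.6° gives GE at -64.90° from the x-axis; with |GE| = 25.9, E = (9.203, -2.545). GE is perpendicular to EU, so EU runs at -154.9°; with |EU| = 14.7, U = (-4.109, -8.781). ∠EUJ = 48.7° gives UJ at 73.80° from the x-axis; with |UJ| = 16.3, J = (0.4388, 6.872). Then |VJ| = |J − V| = 15.56.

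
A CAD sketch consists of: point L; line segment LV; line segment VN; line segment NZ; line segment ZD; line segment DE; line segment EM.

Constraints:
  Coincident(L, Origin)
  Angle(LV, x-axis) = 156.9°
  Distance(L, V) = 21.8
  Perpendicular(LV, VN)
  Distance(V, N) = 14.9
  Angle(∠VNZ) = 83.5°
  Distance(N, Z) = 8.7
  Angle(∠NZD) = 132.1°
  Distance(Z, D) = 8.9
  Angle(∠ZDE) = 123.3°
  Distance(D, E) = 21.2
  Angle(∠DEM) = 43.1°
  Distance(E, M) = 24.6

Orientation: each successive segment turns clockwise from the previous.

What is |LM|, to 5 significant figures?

26.653

L is at the origin; LV runs at 156.9° with length 21.8, so V = (-20.052, 8.5529). LV ⟂ VN, so VN runs at 66.900°; with |VN| = 14.9, N = (-14.206, 22.258). ∠VNZ = 83.5° gives NZ at -29.600° from the x-axis; with |NZ| = 8.7, Z = (-6.6417, 17.961). ∠NZD = 132.1° gives ZD at -77.500° from the x-axis; with |ZD| = 8.9, D = (-4.7154, 9.2720). ∠ZDE = 123.3° gives DE at -134.20° from the x-axis; with |DE| = 21.2, E = (-19.495, -5.9265). ∠DEM = 43.1° gives EM at 88.900° from the x-axis; with |EM| = 24.6, M = (-19.023, 18.669). Then |LM| = |M − L| = 26.653.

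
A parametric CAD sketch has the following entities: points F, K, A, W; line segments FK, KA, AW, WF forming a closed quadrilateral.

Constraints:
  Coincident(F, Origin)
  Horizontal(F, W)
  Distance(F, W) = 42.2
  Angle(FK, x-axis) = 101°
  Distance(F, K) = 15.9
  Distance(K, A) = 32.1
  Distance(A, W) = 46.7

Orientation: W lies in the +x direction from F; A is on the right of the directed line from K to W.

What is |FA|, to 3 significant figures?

16.5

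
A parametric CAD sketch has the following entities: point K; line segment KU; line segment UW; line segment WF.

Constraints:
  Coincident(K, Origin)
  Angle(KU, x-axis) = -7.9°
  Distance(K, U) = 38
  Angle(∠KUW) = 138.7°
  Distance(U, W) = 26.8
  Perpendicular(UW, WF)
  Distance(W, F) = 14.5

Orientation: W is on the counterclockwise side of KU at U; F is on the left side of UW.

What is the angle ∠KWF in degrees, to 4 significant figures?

65.62°

K is at the origin; KU runs at -7.9° with length 38.0, so U = 38.0·(cos -7.9°, sin -7.9°) = (37.64, -5.223). ∠KUW = 138.7°, so UW runs at -7.9° + (180° − 138.7°) = 33.40° from the x-axis; with |UW| = 26.8, W = U + 26.8·(cos 33.40°, sin 33.40°) = (60.01, 9.530). UW ⟂ WF; with |WF| = 14.5 on the left of UW, F = W + 14.5·(-0.5505, 0.8348) = (52.03, 21.64). Then cos ∠KWF = WK·WF / (|WK||WF|), giving 65.62°.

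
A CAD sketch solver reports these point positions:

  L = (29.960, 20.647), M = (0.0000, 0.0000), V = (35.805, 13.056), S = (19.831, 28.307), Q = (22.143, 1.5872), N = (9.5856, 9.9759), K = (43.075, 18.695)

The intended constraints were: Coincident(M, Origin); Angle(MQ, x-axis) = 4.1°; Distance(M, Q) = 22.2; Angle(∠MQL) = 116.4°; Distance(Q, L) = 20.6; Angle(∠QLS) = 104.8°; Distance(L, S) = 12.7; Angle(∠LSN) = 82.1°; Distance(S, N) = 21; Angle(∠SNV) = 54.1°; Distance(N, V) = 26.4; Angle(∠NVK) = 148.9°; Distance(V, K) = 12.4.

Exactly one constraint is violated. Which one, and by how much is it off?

Distance(V, K) = 12.4 — off by 3.20.

M = (0.00, 0.00) ✓; MQ at 4.100° ✓; |MQ| = 22.20 ✓; ∠MQL = 116.4° ✓; |QL| = 20.60 ✓; ∠QLS = 104.8° ✓; |LS| = 12.70 ✓; ∠LSN = 82.10° ✓; |SN| = 21.00 ✓; ∠SNV = 54.10° ✓; |NV| = 26.40 ✓; ∠NVK = 148.9° ✓; |VK| = 9.201 ✗.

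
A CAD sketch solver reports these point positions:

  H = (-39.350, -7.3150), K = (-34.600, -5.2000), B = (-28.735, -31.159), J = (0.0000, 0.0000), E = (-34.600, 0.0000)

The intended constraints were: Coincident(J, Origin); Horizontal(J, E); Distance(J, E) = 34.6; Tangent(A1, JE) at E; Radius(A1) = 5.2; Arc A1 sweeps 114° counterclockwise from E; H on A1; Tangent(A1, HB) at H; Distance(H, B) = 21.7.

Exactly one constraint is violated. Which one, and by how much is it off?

Distance(H, B) = 21.7 — off by 4.40.

J = (0.00, 0.00) ✓; J.y = 0.00, E.y = 0.00 ✓; |JE| = 34.60 ✓; ∠(KE, EJ) = 90.00° ✓; |KE| = 5.200 ✓; bearing(K→H) − bearing(K→E) = 114.0° ✓; |KH| = 5.200 ✓; ∠(KH, HB) = 90.00° ✓; |HB| = 26.10 ✗.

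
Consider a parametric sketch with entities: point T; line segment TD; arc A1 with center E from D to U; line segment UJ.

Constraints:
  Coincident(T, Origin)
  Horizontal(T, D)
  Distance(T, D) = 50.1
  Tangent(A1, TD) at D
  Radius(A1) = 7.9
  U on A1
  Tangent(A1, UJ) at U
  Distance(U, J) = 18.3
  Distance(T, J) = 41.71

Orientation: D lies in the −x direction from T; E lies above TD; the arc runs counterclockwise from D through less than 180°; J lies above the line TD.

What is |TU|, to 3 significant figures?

43.1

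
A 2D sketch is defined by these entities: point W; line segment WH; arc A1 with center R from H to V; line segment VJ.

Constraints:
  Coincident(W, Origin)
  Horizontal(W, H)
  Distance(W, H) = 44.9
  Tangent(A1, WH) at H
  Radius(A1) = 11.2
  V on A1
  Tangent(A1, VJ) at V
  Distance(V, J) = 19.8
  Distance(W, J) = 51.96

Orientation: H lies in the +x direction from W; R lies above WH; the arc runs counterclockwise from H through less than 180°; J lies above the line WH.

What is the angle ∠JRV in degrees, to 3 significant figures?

60.5°

Checks: |RV| = 11.20 ✓; ∠(RV, VJ) = 90.00° ✓; |VJ| = 19.80 ✓; |WJ| = 51.96 ✓.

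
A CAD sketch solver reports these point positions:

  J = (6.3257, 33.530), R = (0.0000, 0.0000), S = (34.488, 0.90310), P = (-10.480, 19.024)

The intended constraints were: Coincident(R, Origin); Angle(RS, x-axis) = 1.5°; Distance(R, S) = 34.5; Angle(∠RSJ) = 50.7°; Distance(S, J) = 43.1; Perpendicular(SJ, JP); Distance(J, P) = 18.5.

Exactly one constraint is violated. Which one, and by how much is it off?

Distance(J, P) = 18.5 — off by 3.70.

R = (0.00, 0.00) ✓; RS at 1.500° ✓; |RS| = 34.50 ✓; ∠RSJ = 50.70° ✓; |SJ| = 43.10 ✓; ∠(SJ, JP) = 90.00° ✓; |JP| = 22.20 ✗.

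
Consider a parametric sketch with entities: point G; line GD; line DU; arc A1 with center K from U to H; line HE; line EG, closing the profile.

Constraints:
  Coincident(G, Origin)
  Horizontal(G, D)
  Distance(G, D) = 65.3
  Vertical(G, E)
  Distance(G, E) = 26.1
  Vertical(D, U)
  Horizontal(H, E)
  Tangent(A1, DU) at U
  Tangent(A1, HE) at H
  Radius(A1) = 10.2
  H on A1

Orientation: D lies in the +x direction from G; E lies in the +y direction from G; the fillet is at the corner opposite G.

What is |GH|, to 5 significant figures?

60.969

G is at the origin; G and D share the same y with |GD| = 65.3 and D on the +x side, so D = (65.300, 0.0000). G and E share the same x with |GE| = 26.1 and E on the +y side, so E = (0.0000, 26.100). The virtual corner opposite G is at (65.300, 26.100). The tangent condition forces KU to be normal to DU and A1 meets HE tangentially, so KH is at right angles to HE, with radius 10.2, so the center K sits 10.2 in from both sides at K = (55.100, 15.900). That places the tangent points at U = (65.300, 15.900) on DU and H = (55.100, 26.100) on HE. Then |GH| = |H − G| = 60.969.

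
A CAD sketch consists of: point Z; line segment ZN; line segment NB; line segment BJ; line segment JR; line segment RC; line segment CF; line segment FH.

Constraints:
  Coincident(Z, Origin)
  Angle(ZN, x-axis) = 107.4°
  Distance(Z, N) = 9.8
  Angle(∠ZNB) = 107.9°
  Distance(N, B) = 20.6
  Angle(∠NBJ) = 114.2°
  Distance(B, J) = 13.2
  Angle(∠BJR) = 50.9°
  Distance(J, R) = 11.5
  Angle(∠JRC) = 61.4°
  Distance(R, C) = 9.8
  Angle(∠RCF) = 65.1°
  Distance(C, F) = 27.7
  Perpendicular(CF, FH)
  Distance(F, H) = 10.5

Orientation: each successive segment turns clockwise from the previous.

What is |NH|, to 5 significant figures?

38.544

Z is at the origin; ZN runs at 107.4° with length 9.8, so N = (-2.9306, 9.3516). ∠ZNB = 107.9° gives NB at 35.300° from the x-axis; with |NB| = 20.6, B = (13.882, 21.255). ∠NBJ = 114.2° gives BJ at -30.500° from the x-axis; with |BJ| = 13.2, J = (25.255, 14.556). ∠BJR = 50.9° gives JR at -159.60° from the x-axis; with |JR| = 11.5, R = (14.477, 10.547). ∠JRC = 61.4° gives RC at 81.800° from the x-axis; with |RC| = 9.8, C = (15.874, 20.247). ∠RCF = 65.1° gives CF at -33.100° from the x-axis; with |CF| = 27.7, F = (39.079, 5.1201). The perpendicularity gives FH at right angles to CF, so FH runs at -123.10°; with |FH| = 10.5, H = (33.345, -3.6759). Then |NH| = |H − N| = 38.544.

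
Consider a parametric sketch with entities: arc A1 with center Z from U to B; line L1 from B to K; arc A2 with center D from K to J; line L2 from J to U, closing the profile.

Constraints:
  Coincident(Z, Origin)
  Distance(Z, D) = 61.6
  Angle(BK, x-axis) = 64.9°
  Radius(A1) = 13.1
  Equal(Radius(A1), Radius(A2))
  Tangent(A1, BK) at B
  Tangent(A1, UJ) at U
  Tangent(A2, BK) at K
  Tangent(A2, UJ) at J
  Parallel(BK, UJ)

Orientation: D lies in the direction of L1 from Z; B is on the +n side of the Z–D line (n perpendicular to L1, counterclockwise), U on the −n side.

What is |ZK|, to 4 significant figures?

62.98

Tangency of A1 to both parallel lines with radius 13.1 puts B and U at Z ± 13.1·n: B = (-11.86, 5.557), U = (11.86, -5.557). Equal radii place K and J the same way about D: K = D + 13.1·n = (14.27, 61.34), J = D − 13.1·n = (37.99, 50.23). Then |ZK| = |K − Z| = 62.98.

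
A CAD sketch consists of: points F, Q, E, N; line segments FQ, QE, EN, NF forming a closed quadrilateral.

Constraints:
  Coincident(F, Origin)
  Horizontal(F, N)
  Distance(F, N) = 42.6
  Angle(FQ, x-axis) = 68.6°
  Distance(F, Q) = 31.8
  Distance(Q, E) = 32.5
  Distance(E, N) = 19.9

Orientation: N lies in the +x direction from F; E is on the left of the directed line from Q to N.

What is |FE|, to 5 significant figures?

47.036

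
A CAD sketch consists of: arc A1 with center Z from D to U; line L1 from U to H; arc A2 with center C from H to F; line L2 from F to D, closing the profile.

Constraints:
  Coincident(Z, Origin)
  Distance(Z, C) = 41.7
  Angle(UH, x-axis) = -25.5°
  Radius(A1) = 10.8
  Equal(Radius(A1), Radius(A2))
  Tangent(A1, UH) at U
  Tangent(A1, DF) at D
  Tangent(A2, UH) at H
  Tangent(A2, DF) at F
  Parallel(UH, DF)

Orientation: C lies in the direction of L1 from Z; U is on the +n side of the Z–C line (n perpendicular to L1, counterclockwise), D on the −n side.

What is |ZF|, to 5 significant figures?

43.076

The slot axis is L1's direction at -25.5°, so u = (cos -25.5°, sin -25.5°) = (0.90259, -0.43051) and n = (−sin -25.5°, cos -25.5°) = (0.43051, 0.90259). Z is at the origin and C lies 41.7 along u from Z, so C = 41.7·u = (37.638, -17.952). Tangency of A1 to both parallel lines with radius 10.8 puts U and D at Z ± 10.8·n: U = (4.6495, 9.7479), D = (-4.6495, -9.7479). Equal radii place H and F the same way about C: H = C + 10.8·n = (42.287, -8.2044), F = C − 10.8·n = (32.988, -27.700). Then |ZF| = |F − Z| = 43.076.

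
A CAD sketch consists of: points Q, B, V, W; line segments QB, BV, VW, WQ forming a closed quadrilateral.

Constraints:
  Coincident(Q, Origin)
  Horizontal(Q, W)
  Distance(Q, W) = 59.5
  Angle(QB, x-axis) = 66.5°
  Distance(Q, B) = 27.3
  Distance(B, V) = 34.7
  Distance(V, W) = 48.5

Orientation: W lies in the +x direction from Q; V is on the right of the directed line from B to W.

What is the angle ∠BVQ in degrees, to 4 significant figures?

49.34°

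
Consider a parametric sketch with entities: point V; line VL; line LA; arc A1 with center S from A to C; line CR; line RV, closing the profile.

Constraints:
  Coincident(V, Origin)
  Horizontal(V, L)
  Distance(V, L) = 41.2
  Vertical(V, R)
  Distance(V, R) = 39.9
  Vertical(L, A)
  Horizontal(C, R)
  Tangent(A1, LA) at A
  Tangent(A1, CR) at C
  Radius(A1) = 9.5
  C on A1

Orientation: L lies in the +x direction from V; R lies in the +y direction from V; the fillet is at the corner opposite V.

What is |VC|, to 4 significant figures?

50.96

V is at the origin; VL is horizontal with |VL| = 41.2 and L on the +x side, so L = (41.20, 0.000). VR is vertical with |VR| = 39.9 and R on the +y side, so R = (0.000, 39.90). The virtual corner opposite V is at (41.20, 39.90). Tangency of A1 to LA means the radius SA is perpendicular to LA and the tangent condition forces SC to be normal to CR, with radius 9.5, so the center S sits 9.5 in from both sides at S = (31.70, 30.40). That places the tangent points at A = (41.20, 30.40) on LA and C = (31.70, 39.90) on CR. Then |VC| = |C − V| = 50.96.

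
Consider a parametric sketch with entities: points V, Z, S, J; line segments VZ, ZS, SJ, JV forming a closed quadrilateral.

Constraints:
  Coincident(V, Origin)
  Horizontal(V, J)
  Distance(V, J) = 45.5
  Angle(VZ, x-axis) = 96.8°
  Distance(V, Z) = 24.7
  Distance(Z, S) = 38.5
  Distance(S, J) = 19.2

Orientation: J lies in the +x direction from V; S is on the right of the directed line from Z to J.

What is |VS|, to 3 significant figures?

26.3

V is at the origin; VJ is horizontal with |VJ| = 45.5 and J in +x, so J = (45.5, 0). VZ runs at 96.8° with |VZ| = 24.7, so Z = (-2.92, 24.5). S is determined by |ZS| = 38.5 and |SJ| = 19.2 together: it lies at the intersection of circle(Z, 38.5) and circle(J, 19.2). With |ZJ| = 54.3, the foot of the radical line on ZJ is 37.4 from Z and the perpendicular offset is √(38.5² − 37.4²) = 9.14. Taking the right-of-ZJ solution: S = (26.3, -0.529).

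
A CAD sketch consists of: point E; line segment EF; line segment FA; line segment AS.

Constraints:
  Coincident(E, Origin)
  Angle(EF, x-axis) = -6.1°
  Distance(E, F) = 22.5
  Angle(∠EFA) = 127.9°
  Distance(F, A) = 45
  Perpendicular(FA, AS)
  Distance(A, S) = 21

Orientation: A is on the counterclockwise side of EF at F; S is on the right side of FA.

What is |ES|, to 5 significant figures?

70.440

∠EFA = 127.9°, so FA runs at -6.1° + (180° − 127.9°) = 46.000° from the x-axis; with |FA| = 45.0, A = F + 45.0·(cos 46.000°, sin 46.000°) = (53.632, 29.979). FA ⟂ AS; with |AS| = 21.0 on the right of FA, S = A + 21.0·(0.71934, -0.69466) = (68.738, 15.392). Then |ES| = |S − E| = 70.440.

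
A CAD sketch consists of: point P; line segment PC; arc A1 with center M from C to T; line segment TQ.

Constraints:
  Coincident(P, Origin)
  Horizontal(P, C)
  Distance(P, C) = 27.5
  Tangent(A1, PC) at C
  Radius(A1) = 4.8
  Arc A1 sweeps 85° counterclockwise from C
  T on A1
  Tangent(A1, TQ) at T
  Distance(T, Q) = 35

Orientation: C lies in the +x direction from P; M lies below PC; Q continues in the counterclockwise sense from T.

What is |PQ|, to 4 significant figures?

43.90

On A1, C sits at bearing 90° from M; an 85° counterclockwise sweep puts T at bearing 175°, so T = M + 4.8·(cos 175°, sin 175°) = (22.72, -4.382). Tangency of A1 to TQ means the radius MT is perpendicular to TQ, so TQ runs along (−sin 175°, cos 175°); with |TQ| = 35.0, Q = (19.67, -39.25). Then |PQ| = |Q − P| = 43.90.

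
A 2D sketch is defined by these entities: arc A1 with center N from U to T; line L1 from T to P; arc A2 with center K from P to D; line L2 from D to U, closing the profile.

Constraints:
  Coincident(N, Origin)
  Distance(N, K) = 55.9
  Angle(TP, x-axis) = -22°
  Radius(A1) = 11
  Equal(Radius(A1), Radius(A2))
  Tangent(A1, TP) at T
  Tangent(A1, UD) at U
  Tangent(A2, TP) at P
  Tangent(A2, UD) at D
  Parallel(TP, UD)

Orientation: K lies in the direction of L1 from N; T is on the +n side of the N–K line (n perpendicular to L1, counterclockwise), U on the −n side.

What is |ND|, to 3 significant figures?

57.0

Tangency of A1 to both parallel lines with radius 11.0 puts T and U at N ± 11.0·n: T = (4.12, 10.2), U = (-4.12, -10.2). Equal radii place P and D the same way about K: P = K + 11.0·n = (56.0, -10.7), D = K − 11.0·n = (47.7, -31.1). Then |ND| = |D − N| = 57.0.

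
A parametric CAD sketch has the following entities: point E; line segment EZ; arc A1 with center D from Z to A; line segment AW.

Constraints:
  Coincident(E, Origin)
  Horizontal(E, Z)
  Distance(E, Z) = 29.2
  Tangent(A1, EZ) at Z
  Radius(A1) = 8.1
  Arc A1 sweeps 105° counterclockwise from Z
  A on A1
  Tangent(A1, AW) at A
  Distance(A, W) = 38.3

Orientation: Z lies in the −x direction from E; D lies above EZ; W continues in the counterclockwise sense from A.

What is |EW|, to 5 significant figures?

56.622

E is at the origin; EZ is horizontal with |EZ| = 29.2 and Z on the −x side, so Z = (-29.200, 0.0000). A1 meets EZ tangentially, so DZ is at right angles to EZ, so D = Z + (0, 8.1) = (-29.200, 8.1000). On A1, Z sits at bearing -90° from D; a 105° counterclockwise sweep puts A at bearing 15°, so A = D + 8.1·(cos 15°, sin 15°) = (-21.376, 10.196). Since A1 is tangent to AW there, DA ⟂ AW, so AW runs along (−sin 15°, cos 15°); with |AW| = 38.3, W = (-31.289, 47.191). Then |EW| = |W − E| = 56.622.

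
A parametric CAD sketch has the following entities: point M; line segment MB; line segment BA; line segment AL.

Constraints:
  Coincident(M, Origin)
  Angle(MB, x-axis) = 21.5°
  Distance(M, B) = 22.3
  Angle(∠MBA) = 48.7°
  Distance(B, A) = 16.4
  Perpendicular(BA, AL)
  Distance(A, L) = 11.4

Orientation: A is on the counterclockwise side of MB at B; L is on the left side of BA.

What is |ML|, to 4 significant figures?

5.611

M is at the origin; MB runs at 21.5° with length 22.3, so B = 22.3·(cos 21.5°, sin 21.5°) = (20.75, 8.173). ∠MBA = 48.7°, so BA runs at 21.5° + (180° − 48.7°) = 152.8° from the x-axis; with |BA| = 16.4, A = B + 16.4·(cos 152.8°, sin 152.8°) = (6.162, 15.67). The perpendicularity gives AL at right angles to BA; with |AL| = 11.4 on the left of BA, L = A + 11.4·(-0.4571, -0.8894) = (0.9510, 5.530). Then |ML| = |L − M| = 5.611.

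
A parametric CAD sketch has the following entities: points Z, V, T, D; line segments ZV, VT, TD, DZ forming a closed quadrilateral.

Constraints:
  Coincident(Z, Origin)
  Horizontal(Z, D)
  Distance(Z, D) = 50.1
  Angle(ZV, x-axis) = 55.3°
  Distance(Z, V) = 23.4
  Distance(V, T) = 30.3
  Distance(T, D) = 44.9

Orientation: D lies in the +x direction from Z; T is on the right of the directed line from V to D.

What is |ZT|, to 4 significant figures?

12.08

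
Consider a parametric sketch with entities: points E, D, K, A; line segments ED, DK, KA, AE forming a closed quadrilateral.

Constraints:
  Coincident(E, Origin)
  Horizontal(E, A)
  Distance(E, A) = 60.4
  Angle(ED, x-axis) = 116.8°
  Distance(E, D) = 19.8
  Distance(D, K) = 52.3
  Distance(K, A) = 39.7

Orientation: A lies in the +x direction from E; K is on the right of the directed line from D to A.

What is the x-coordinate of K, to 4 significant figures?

26.55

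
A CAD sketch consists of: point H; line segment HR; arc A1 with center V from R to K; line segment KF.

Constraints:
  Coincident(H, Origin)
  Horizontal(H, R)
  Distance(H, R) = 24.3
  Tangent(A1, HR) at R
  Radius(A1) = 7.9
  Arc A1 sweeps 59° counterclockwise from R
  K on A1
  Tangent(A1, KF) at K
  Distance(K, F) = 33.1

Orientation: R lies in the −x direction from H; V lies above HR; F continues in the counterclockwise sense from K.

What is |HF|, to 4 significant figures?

32.21

On A1, R sits at bearing -90° from V; a 59° counterclockwise sweep puts K at bearing -31°, so K = V + 7.9·(cos -31°, sin -31°) = (-17.53, 3.831). Tangency of A1 to KF means the radius VK is perpendicular to KF, so KF runs along (−sin -31°, cos -31°); with |KF| = 33.1, F = (-0.4806, 32.20). Then |HF| = |F − H| = 32.21.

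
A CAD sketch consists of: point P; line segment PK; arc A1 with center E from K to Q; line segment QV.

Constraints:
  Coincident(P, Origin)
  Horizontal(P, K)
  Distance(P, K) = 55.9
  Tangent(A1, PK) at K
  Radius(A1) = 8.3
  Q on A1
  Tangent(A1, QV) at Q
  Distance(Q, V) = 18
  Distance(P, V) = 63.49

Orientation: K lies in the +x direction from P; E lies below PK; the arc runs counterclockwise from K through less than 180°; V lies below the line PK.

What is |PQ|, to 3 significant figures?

50.1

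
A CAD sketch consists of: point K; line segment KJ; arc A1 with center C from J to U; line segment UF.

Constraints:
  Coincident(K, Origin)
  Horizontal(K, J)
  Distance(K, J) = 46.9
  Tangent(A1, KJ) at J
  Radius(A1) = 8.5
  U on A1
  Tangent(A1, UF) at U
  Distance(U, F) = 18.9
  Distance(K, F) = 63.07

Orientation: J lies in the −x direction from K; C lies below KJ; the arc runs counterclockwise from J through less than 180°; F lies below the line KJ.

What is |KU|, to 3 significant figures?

55.9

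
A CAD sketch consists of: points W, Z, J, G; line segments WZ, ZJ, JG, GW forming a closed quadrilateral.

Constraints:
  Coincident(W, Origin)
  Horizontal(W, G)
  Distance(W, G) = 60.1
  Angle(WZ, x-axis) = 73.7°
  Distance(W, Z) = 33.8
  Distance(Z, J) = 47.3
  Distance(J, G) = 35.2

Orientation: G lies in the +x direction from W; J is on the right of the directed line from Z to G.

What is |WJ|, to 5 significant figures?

29.232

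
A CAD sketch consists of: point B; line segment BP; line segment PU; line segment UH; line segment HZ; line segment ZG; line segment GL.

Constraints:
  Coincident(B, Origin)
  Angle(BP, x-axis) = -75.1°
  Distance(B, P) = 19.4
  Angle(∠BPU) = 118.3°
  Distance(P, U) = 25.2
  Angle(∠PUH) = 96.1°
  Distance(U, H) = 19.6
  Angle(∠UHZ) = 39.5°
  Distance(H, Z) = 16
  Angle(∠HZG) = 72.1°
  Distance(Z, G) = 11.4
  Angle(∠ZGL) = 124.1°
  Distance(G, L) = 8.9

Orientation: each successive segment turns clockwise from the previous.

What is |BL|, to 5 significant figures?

44.107

B is at the origin; BP runs at -75.1° with length 19.4, so P = (4.9884, -18.748). ∠BPU = 118.3° gives PU at -136.80° from the x-axis; with |PU| = 25.2, U = (-13.382, -35.998). ∠PUH = 96.1° gives UH at 139.30° from the x-axis; with |UH| = 19.6, H = (-28.241, -23.217). ∠UHZ = 39.5° gives HZ at -1.2000° from the x-axis; with |HZ| = 16.0, Z = (-12.245, -23.552). ∠HZG = 72.1° gives ZG at -109.10° from the x-axis; with |ZG| = 11.4, G = (-15.975, -34.325). ∠ZGL = 124.1° gives GL at -165.00° from the x-axis; with |GL| = 8.9, L = (-24.572, -36.628). Then |BL| = |L − B| = 44.107.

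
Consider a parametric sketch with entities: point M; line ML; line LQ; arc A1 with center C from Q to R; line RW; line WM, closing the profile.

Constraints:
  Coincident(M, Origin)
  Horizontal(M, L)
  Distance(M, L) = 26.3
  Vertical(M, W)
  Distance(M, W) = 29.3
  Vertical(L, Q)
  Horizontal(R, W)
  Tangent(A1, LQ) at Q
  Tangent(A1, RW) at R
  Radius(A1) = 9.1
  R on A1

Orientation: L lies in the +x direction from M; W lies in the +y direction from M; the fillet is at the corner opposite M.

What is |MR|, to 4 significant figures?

33.98

M is at the origin; M and L share the same y with |ML| = 26.3 and L on the +x side, so L = (26.30, 0.000). MW is vertical with |MW| = 29.3 and W on the +y side, so W = (0.000, 29.30). The virtual corner opposite M is at (26.30, 29.30). A1 meets LQ tangentially, so CQ is at right angles to LQ and A1 meets RW tangentially, so CR is at right angles to RW, with radius 9.1, so the center C sits 9.1 in from both sides at C = (17.20, 20.20). That places the tangent points at Q = (26.30, 20.20) on LQ and R = (17.20, 29.30) on RW. Then |MR| = |R − M| = 33.98.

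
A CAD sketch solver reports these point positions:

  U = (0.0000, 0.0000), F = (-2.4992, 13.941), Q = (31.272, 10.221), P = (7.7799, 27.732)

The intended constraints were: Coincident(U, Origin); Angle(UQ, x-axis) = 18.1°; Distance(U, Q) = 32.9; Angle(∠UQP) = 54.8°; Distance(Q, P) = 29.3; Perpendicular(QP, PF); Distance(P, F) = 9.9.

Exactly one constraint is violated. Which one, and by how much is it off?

Distance(P, F) = 9.9 — off by 7.30.

U = (0.00, 0.00) ✓; UQ at 18.10° ✓; |UQ| = 32.90 ✓; ∠UQP = 54.80° ✓; |QP| = 29.30 ✓; ∠(QP, PF) = 90.00° ✓; |PF| = 17.20 ✗.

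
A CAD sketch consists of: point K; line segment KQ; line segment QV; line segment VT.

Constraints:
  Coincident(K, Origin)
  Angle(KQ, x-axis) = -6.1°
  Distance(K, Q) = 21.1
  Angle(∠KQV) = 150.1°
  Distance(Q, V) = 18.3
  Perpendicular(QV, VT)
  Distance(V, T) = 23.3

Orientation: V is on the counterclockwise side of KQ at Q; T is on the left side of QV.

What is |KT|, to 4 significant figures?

38.76

K is at the origin; KQ runs at -6.1° with length 21.1, so Q = 21.1·(cos -6.1°, sin -6.1°) = (20.98, -2.242). ∠KQV = 150.1°, so QV runs at -6.1° + (180° − 150.1°) = 23.80° from the x-axis; with |QV| = 18.3, V = Q + 18.3·(cos 23.80°, sin 23.80°) = (37.72, 5.143). The perpendicularity gives VT at right angles to QV; with |VT| = 23.3 on the left of QV, T = V + 23.3·(-0.4035, 0.9150) = (28.32, 26.46). Then |KT| = |T − K| = 38.76.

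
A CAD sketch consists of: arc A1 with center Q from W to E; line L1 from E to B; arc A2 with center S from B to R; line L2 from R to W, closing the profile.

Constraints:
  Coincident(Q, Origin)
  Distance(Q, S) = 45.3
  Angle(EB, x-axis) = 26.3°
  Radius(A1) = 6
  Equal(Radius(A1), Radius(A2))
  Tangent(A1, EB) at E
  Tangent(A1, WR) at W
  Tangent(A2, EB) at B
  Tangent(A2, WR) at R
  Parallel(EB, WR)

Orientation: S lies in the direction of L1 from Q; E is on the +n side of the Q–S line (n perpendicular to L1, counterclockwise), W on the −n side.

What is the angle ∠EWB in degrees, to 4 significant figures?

75.16°

The slot axis is L1's direction at 26.3°, so u = (cos 26.3°, sin 26.3°) = (0.8965, 0.4431) and n = (−sin 26.3°, cos 26.3°) = (-0.4431, 0.8965). Q is at the origin and S lies 45.3 along u from Q, so S = 45.3·u = (40.61, 20.07). Tangency of A1 to both parallel lines with radius 6.0 puts E and W at Q ± 6.0·n: E = (-2.658, 5.379), W = (2.658, -5.379). Equal radii place B and R the same way about S: B = S + 6.0·n = (37.95, 25.45), R = S − 6.0·n = (43.27, 14.69). Then cos ∠EWB = WE·WB / (|WE||WB|), giving 75.16°.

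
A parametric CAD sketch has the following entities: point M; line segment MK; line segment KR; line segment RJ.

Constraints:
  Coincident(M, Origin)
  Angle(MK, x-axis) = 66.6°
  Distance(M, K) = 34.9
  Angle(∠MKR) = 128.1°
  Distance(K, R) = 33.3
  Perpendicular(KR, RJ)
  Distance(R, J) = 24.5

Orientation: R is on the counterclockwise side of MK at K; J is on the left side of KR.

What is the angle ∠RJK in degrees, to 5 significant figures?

53.657°

M is at the origin; MK runs at 66.6° with length 34.9, so K = 34.9·(cos 66.6°, sin 66.6°) = (13.860, 32.030). ∠MKR = 128.1°, so KR runs at 66.6° + (180° − 128.1°) = 118.50° from the x-axis; with |KR| = 33.3, R = K + 33.3·(cos 118.50°, sin 118.50°) = (-2.0289, 61.294). KR ⟂ RJ; with |RJ| = 24.5 on the left of KR, J = R + 24.5·(-0.87882, -0.47716) = (-23.560, 49.604). Then cos ∠RJK = JR·JK / (|JR||JK|), giving 53.657°.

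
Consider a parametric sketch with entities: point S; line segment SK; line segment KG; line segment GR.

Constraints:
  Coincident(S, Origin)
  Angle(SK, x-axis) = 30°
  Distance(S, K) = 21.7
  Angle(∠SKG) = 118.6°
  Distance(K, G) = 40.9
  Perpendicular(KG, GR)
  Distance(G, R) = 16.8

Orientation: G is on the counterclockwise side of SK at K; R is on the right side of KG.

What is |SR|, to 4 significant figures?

62.58

S is at the origin; SK runs at 30.0° with length 21.7, so K = 21.7·(cos 30.0°, sin 30.0°) = (18.79, 10.85). ∠SKG = 118.6°, so KG runs at 30.0° + (180° − 118.6°) = 91.40° from the x-axis; with |KG| = 40.9, G = K + 40.9·(cos 91.40°, sin 91.40°) = (17.79, 51.74). The perpendicularity gives GR at right angles to KG; with |GR| = 16.8 on the right of KG, R = G + 16.8·(0.9997, 0.02443) = (34.59, 52.15). Then |SR| = |R − S| = 62.58.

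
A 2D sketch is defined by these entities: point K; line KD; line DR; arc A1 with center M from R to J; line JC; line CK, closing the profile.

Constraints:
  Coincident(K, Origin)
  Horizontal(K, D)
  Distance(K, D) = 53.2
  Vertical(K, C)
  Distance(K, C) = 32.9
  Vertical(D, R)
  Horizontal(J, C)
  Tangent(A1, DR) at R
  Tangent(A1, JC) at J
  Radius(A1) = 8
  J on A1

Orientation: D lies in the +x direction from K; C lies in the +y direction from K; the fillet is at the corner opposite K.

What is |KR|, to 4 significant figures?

58.74

K is at the origin; KD is horizontal with |KD| = 53.2 and D on the +x side, so D = (53.20, 0.000). K and C share the same x with |KC| = 32.9 and C on the +y side, so C = (0.000, 32.90). The virtual corner opposite K is at (53.20, 32.90). A1 meets DR tangentially, so MR is at right angles to DR and the tangent condition forces MJ to be normal to JC, with radius 8.0, so the center M sits 8.0 in from both sides at M = (45.20, 24.90). That places the tangent points at R = (53.20, 24.90) on DR and J = (45.20, 32.90) on JC. Then |KR| = |R − K| = 58.74.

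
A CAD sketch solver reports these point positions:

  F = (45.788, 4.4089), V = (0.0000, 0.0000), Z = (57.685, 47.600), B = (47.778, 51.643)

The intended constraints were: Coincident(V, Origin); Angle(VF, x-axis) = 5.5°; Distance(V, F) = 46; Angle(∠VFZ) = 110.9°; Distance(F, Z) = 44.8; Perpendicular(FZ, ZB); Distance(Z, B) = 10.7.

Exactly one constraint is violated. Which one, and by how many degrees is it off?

Perpendicular(FZ, ZB) — off by 6.80°.

V = (0.00, 0.00) ✓; VF at 5.500° ✓; |VF| = 46.00 ✓; ∠VFZ = 110.9° ✓; |FZ| = 44.80 ✓; ∠(FZ, ZB) = 83.20° ✗; |ZB| = 10.70 ✓.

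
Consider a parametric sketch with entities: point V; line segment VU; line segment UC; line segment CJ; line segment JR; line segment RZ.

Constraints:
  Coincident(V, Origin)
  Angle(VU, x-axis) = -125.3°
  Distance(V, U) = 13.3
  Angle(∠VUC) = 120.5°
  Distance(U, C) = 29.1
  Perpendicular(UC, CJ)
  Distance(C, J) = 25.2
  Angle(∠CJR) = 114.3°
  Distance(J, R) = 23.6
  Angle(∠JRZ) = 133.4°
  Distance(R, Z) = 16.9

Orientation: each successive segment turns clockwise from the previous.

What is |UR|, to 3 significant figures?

35.7

V is at the origin; VU runs at -125.3° with length 13.3, so U = (-7.69, -10.9). ∠VUC = 120.5° gives UC at 175° from the x-axis; with |UC| = 29.1, C = (-36.7, -8.42). UC ⟂ CJ, so CJ runs at 85.2°; with |CJ| = 25.2, J = (-34.6, 16.7). ∠CJR = 114.3° gives JR at 19.5° from the x-axis; with |JR| = 23.6, R = (-12.3, 24.6). Then |UR| = |R − U| = 35.7.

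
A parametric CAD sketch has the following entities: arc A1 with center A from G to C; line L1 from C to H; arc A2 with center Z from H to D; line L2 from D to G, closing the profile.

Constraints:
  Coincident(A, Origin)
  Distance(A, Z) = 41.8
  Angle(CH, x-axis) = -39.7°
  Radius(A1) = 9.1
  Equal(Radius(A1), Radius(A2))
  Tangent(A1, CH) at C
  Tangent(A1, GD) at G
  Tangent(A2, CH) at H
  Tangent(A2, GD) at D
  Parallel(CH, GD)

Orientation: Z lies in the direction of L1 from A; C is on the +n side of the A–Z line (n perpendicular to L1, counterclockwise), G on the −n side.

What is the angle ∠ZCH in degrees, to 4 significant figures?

12.28°

The slot axis is L1's direction at -39.7°, so u = (cos -39.7°, sin -39.7°) = (0.7694, -0.6388) and n = (−sin -39.7°, cos -39.7°) = (0.6388, 0.7694). A is at the origin and Z lies 41.8 along u from A, so Z = 41.8·u = (32.16, -26.70). Tangency of A1 to both parallel lines with radius 9.1 puts C and G at A ± 9.1·n: C = (5.813, 7.002), G = (-5.813, -7.002). Equal radii place H and D the same way about Z: H = Z + 9.1·n = (37.97, -19.70), D = Z − 9.1·n = (26.35, -33.70). Then cos ∠ZCH = CZ·CH / (|CZ||CH|), giving 12.28°.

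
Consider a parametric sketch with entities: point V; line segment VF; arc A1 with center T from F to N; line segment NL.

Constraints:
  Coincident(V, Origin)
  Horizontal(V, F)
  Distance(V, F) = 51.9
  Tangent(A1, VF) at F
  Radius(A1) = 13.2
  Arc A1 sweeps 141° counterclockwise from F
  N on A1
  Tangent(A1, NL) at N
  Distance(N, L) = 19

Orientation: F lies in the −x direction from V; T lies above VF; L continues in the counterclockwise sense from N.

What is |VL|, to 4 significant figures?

68.26

On A1, F sits at bearing -90° from T; a 141° counterclockwise sweep puts N at bearing 51°, so N = T + 13.2·(cos 51°, sin 51°) = (-43.59, 23.46). Since A1 is tangent to NL there, TN ⟂ NL, so NL runs along (−sin 51°, cos 51°); with |NL| = 19.0, L = (-58.36, 35.42). Then |VL| = |L − V| = 68.26.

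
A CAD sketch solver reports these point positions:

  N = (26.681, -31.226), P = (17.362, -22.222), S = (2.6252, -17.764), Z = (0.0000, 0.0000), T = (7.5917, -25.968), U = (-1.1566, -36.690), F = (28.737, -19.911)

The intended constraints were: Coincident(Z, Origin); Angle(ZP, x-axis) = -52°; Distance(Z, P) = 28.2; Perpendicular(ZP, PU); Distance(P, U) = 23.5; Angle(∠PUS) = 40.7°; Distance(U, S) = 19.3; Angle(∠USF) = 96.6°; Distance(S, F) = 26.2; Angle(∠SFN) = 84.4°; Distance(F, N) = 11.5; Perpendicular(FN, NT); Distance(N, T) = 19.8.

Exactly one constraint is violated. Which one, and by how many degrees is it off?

Perpendicular(FN, NT) — off by 5.10°.

Z = (0.00, 0.00) ✓; ZP at -52.00° ✓; |ZP| = 28.20 ✓; ∠(ZP, PU) = 90.00° ✓; |PU| = 23.50 ✓; ∠PUS = 40.70° ✓; |US| = 19.30 ✓; ∠USF = 96.60° ✓; |SF| = 26.20 ✓; ∠SFN = 84.40° ✓; |FN| = 11.50 ✓; ∠(FN, NT) = 95.10° ✗; |NT| = 19.80 ✓.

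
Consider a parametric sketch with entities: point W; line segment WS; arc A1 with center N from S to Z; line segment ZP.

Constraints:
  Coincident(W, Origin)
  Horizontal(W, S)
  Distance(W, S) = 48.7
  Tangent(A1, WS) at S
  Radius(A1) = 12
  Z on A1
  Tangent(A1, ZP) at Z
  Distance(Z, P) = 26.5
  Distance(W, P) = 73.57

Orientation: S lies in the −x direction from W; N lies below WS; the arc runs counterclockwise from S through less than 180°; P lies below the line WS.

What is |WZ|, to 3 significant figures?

61.6

Checks: |NZ| = 12.00 ✓; ∠(NZ, ZP) = 90.00° ✓; |ZP| = 26.50 ✓; |WP| = 73.57 ✓.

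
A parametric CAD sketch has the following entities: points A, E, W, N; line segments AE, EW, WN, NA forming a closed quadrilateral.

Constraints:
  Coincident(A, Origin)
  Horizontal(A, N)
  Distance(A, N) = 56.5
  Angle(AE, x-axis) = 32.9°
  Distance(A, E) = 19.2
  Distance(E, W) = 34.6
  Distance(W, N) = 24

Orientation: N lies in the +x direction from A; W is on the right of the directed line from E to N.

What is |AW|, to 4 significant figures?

41.70

Checks: |EW| = 34.60 ✓; |WN| = 24.00 ✓.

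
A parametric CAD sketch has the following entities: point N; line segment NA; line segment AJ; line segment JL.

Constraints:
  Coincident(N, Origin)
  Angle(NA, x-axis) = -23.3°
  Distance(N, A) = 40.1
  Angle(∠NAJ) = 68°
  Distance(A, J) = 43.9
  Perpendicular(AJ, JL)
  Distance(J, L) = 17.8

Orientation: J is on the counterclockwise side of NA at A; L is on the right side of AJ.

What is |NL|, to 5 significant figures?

62.103

N is at the origin; NA runs at -23.3° with length 40.1, so A = 40.1·(cos -23.3°, sin -23.3°) = (36.830, -15.861). ∠NAJ = 68.0°, so AJ runs at -23.3° + (180° − 68.0°) = 88.700° from the x-axis; with |AJ| = 43.9, J = A + 43.9·(cos 88.700°, sin 88.700°) = (37.826, 28.027). AJ ⟂ JL; with |JL| = 17.8 on the right of AJ, L = J + 17.8·(0.99974, -0.022687) = (55.621, 27.623). Then |NL| = |L − N| = 62.103.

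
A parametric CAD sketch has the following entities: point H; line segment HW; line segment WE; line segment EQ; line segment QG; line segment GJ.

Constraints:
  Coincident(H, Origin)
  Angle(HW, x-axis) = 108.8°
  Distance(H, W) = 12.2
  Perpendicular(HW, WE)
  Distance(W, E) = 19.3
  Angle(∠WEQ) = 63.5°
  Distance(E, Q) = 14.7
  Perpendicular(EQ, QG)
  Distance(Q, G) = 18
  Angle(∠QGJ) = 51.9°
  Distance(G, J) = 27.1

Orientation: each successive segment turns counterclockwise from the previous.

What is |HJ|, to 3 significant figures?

28.2

H is at the origin; HW runs at 108.8° with length 12.2, so W = (-3.93, 11.5). HW ⟂ WE, so WE runs at -161°; with |WE| = 19.3, E = (-22.2, 5.33). ∠WEQ = 63.5° gives EQ at -44.7° from the x-axis; with |EQ| = 14.7, Q = (-11.8, -5.01). The perpendicularity gives QG at right angles to EQ, so QG runs at 45.3°; with |QG| = 18.0, G = (0.908, 7.78). ∠QGJ = 51.9° gives GJ at 173° from the x-axis; with |GJ| = 27.1, J = (-26.0, 10.9). Then |HJ| = |J − H| = 28.2.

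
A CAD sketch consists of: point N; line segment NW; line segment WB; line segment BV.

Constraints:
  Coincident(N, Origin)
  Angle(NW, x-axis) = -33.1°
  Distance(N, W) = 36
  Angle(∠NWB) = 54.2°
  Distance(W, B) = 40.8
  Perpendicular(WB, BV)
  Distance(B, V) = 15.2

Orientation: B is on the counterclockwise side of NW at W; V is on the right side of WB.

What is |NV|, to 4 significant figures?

48.59

N is at the origin; NW runs at -33.1° with length 36.0, so W = 36.0·(cos -33.1°, sin -33.1°) = (30.16, -19.66). ∠NWB = 54.2°, so WB runs at -33.1° + (180° − 54.2°) = 92.70° from the x-axis; with |WB| = 40.8, B = W + 40.8·(cos 92.70°, sin 92.70°) = (28.24, 21.10). WB is perpendicular to BV; with |BV| = 15.2 on the right of WB, V = B + 15.2·(0.9989, 0.04711) = (43.42, 21.81). Then |NV| = |V − N| = 48.59.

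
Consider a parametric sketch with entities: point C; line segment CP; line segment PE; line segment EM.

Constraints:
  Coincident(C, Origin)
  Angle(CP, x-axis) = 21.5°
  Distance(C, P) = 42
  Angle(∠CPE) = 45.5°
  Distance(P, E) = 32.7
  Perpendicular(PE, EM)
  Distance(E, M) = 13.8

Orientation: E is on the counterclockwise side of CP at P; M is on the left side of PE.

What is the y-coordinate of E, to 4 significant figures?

28.69

C is at the origin; CP runs at 21.5° with length 42.0, so P = 42.0·(cos 21.5°, sin 21.5°) = (39.08, 15.39). ∠CPE = 45.5°, so PE runs at 21.5° + (180° − 45.5°) = 156.0° from the x-axis; with |PE| = 32.7, E = P + 32.7·(cos 156.0°, sin 156.0°) = (9.205, 28.69). So E.y = 28.69.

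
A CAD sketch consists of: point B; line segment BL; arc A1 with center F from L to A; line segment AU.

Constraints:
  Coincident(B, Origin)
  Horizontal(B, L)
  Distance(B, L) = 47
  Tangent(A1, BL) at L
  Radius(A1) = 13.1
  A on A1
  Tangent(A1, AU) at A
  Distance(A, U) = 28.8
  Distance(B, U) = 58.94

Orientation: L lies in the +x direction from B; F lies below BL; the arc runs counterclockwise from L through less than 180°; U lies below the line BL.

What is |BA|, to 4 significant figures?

37.48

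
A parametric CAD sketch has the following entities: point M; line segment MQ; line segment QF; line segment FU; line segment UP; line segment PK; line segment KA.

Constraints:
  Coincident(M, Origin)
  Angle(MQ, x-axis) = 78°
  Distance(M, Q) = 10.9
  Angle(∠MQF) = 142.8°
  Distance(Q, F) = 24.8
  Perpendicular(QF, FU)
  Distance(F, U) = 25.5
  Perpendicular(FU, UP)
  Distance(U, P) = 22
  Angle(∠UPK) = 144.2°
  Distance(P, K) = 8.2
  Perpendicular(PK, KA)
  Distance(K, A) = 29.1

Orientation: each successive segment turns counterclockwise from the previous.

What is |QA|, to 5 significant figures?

13.487

M is at the origin; MQ runs at 78.0° with length 10.9, so Q = (2.2662, 10.662). ∠MQF = 142.8° gives QF at 115.20° from the x-axis; with |QF| = 24.8, F = (-8.2931, 33.102). QF ⟂ FU, so FU runs at -154.80°; with |FU| = 25.5, U = (-31.366, 22.244). FU is perpendicular to UP, so UP runs at -64.800°; with |UP| = 22.0, P = (-21.999, 2.3380). ∠UPK = 144.2° gives PK at -29.000° from the x-axis; with |PK| = 8.2, K = (-14.827, -1.6375). The perpendicularity gives KA at right angles to PK, so KA runs at 61.000°; with |KA| = 29.1, A = (-0.71919, 23.814). Then |QA| = |A − Q| = 13.487.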